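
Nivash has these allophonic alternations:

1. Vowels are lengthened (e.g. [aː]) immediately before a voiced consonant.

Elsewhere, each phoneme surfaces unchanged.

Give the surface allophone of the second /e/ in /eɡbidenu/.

[eː]

/e/ (between /d/ and /n/) occurs before a voiced consonant → [eː] by rule 1.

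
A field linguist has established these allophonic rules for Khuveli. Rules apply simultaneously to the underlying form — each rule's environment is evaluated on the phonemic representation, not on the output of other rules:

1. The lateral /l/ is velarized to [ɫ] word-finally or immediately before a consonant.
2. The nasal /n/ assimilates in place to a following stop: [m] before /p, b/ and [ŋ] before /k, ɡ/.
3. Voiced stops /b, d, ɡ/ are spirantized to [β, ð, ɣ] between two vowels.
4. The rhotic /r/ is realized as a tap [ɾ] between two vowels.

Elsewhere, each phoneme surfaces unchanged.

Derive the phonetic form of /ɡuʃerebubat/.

/ɡ/ (word-initial): rule 3 targets it, but not between two vowels → unchanged [ɡ].
/r/ (between /e/ and /e/): between two vowels, so rule 4 applies → [ɾ].
/b/ (between /e/ and /u/): between two vowels, so rule 3 applies → [β].
/b/ meets the environment for rule 3 (between two vowels) → [β].

[ɡuʃeɾeβuβat]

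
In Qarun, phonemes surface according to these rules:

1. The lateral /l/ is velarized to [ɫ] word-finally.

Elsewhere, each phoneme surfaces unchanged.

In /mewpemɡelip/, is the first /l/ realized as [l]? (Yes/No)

/l/ (between /e/ and /i/) is in the target of rule 1 but the environment (word-finally) is not met → [l].
The actual realization is [l], which matches [l].

Yes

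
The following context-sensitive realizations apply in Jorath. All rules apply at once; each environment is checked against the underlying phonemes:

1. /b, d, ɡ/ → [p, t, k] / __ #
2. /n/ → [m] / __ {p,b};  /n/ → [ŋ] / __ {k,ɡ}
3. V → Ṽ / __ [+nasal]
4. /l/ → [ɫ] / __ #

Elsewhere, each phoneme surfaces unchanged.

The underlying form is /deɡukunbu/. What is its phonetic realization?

[deɡukũmbu]

/d/ (word-initial): rule 1 targets it, but not word-finally → unchanged [d].
/e/ (between /d/ and /ɡ/) fails the environment for rule 3, so it stays [e].
/ɡ/ (between /e/ and /u/): rule 1 targets it, but not word-finally → unchanged [ɡ].
/u/ (between /ɡ/ and /k/) fails the environment for rule 3, so it stays [u].
/k/ (between /u/ and /u/): no rule targets it → [k].
/u/ (between /k/ and /n/): before a nasal consonant, so rule 3 applies → [ũ].
/n/ — between /u/ and /b/, before a labial or velar stop — surfaces as [m] (rule 2).
/b/ — between /n/ and /u/; rule 1 does not apply here → [b].
/u/ (word-final): rule 3 targets it, but not before a nasal consonant → unchanged [u].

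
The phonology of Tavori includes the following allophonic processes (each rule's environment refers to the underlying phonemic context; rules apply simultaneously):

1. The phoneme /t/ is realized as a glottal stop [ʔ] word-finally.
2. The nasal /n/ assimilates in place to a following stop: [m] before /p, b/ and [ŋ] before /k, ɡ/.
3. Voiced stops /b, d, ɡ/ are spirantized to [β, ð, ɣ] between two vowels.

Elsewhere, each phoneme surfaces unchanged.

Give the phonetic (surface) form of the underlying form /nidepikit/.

/n/ (word-initial) fails the environment for rule 2, so it stays [n].
/i/ (between /n/ and /d/) is unaffected → [i].
/d/ — between /i/ and /e/, between two vowels — surfaces as [ð] (rule 3).
/e/ — not in any rule's target class → [e].
/p/ (between /e/ and /i/) is unaffected → [p].
/i/ stays [i].
/k/ — not in any rule's target class → [k].
/i/ (between /k/ and /t/) is unaffected → [i].
/t/ — word-final, word-finally — surfaces as [ʔ] (rule 1).

[niðepikiʔ]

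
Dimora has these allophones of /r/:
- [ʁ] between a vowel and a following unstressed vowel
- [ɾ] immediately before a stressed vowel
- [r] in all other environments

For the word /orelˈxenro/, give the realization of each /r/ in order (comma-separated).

[ʁ], [r]

Occurrence 1 (position 2): between a vowel and a following unstressed vowel → [ʁ].
Occurrence 2 (position 8): no conditioning environment matches → elsewhere allophone [r].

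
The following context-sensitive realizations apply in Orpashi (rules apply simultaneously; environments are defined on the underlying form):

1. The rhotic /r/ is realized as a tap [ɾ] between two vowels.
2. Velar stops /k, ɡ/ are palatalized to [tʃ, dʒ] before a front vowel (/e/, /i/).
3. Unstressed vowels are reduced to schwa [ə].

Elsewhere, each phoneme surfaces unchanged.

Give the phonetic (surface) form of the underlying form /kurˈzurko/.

[kərˈzurkə]

/k/ (word-initial) fails the environment for rule 2, so it stays [k].
/u/ (between /k/ and /r/): in an unstressed syllable, so rule 3 applies → [ə].
/r/ (between /u/ and /z/): rule 1 targets it, but not between two vowels → unchanged [r].
/z/ (between /r/ and /u/) is unaffected → [z].
/u/ (between /z/ and /r/) is in the target of rule 3 but the environment (in an unstressed syllable) is not met → [u].
/r/ (between /u/ and /k/): rule 1 targets it, but not between two vowels → unchanged [r].
/k/ (between /r/ and /o/) fails the environment for rule 2, so it stays [k].
/o/ — word-final, in an unstressed syllable — surfaces as [ə] (rule 3).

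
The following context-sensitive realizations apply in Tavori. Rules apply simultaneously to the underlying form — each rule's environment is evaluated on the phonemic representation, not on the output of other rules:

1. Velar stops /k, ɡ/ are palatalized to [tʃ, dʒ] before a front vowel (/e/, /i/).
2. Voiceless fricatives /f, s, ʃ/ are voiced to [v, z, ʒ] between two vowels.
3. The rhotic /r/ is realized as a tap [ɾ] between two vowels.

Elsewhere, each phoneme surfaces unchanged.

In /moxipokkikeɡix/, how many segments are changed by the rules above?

Segments that undergo a rule: /k/ → [tʃ] (rule 1); /k/ → [tʃ] (rule 1); /ɡ/ → [dʒ] (rule 1).
All other segments surface unchanged.

3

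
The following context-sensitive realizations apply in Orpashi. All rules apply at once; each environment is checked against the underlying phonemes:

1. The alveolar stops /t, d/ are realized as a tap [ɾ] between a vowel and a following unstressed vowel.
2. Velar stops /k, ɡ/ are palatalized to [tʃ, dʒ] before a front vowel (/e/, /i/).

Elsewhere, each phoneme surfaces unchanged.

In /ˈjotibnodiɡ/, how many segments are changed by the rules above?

Segments that undergo a rule: /t/ → [ɾ] (rule 1); /d/ → [ɾ] (rule 1).
All other segments surface unchanged.

2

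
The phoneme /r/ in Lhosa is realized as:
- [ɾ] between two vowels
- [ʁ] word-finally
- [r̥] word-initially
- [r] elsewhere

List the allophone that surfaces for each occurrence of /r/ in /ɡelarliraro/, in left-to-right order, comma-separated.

[r], [ɾ], [ɾ]

Occurrence 1 (position 5): no conditioning environment matches → elsewhere allophone [r].
Occurrence 2 (position 8): between two vowels → [ɾ].
Occurrence 3 (position 10): between two vowels → [ɾ].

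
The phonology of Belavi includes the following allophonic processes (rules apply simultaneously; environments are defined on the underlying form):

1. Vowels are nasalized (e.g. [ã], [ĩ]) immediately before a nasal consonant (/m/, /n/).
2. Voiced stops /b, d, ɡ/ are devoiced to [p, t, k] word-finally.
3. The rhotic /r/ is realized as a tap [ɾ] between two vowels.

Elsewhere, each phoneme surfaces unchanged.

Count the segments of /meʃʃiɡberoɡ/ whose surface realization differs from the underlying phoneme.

2

Segments that undergo a rule: /r/ → [ɾ] (rule 3); /ɡ/ → [k] (rule 2).
All other segments surface unchanged.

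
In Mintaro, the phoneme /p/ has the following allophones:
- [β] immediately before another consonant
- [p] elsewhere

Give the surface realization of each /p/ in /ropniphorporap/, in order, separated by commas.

Occurrence 1 (position 3): immediately before another consonant → [β].
Occurrence 2 (position 6): immediately before another consonant → [β].
Occurrence 3 (position 10): no conditioning environment matches → elsewhere allophone [p].
Occurrence 4 (position 14): no conditioning environment matches → elsewhere allophone [p].

[β], [β], [p], [p]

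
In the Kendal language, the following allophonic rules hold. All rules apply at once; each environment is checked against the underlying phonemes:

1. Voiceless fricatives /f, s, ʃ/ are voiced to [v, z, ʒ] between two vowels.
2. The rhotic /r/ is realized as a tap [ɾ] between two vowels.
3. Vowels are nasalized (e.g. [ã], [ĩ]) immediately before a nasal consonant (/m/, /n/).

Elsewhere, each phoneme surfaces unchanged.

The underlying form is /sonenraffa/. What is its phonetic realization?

[sõnẽnraffa]

/s/ (word-initial): rule 1 targets it, but not between two vowels → unchanged [s].
/o/ (between /s/ and /n/) occurs before a nasal consonant → [õ] by rule 3.
/n/ (between /o/ and /e/): no rule targets it → [n].
Rule 3 applies to /e/ (between /n/ and /n/: before a nasal consonant) → [ẽ].
/n/ stays [n].
/r/ (between /n/ and /a/) is in the target of rule 2 but the environment (between two vowels) is not met → [r].
/a/ — between /r/ and /f/; rule 3 does not apply here → [a].
/f/ (between /a/ and /f/) fails the environment for rule 1, so it stays [f].
/f/ (between /f/ and /a/) is in the target of rule 1 but the environment (between two vowels) is not met → [f].
/a/ (word-final) fails the environment for rule 3, so it stays [a].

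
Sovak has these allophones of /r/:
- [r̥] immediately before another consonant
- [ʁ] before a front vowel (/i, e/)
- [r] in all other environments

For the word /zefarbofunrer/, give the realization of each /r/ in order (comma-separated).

Occurrence 1 (position 5): immediately before another consonant → [r̥].
Occurrence 2 (position 11): before a front vowel (/i, e/) → [ʁ].
Occurrence 3 (position 13): no conditioning environment matches → elsewhere allophone [r].

[r̥], [ʁ], [r]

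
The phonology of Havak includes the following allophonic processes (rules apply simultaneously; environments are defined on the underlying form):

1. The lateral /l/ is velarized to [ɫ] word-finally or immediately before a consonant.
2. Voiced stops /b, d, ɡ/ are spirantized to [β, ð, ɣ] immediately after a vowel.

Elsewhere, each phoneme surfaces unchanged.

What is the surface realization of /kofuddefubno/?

[kofuðdefuβno]

/k/ — not in any rule's target class → [k].
/o/ — not in any rule's target class → [o].
/f/ stays [f].
/u/ (between /f/ and /d/) is unaffected → [u].
/d/ — between /u/ and /d/, immediately after a vowel — surfaces as [ð] (rule 2).
/d/ — between /d/ and /e/; rule 2 does not apply here → [d].
/e/ (between /d/ and /f/) is unaffected → [e].
/f/ — not in any rule's target class → [f].
/u/ (between /f/ and /b/) is unaffected → [u].
/b/ (between /u/ and /n/) occurs immediately after a vowel → [β] by rule 2.
/n/ (between /b/ and /o/): no rule targets it → [n].
/o/ (word-final): no rule targets it → [o].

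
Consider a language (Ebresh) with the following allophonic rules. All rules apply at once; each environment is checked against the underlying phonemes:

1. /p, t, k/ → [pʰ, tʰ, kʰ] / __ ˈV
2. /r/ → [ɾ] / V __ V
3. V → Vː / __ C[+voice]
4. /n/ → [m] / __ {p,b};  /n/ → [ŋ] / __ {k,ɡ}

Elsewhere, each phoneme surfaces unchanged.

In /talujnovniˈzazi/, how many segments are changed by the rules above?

Segments that undergo a rule: /a/ → [aː] (rule 3); /u/ → [uː] (rule 3); /o/ → [oː] (rule 3); /i/ → [iː] (rule 3); /a/ → [aː] (rule 3).
All other segments surface unchanged.

5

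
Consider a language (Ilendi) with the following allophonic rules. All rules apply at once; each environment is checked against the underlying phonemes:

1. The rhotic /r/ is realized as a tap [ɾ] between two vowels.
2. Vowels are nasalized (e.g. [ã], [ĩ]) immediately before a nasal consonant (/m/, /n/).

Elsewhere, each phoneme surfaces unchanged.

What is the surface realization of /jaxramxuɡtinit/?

[jaxrãmxuɡtĩnit]

/a/ (between /j/ and /x/) fails the environment for rule 2, so it stays [a].
/r/ (between /x/ and /a/): rule 1 targets it, but not between two vowels → unchanged [r].
/a/ (between /r/ and /m/) occurs before a nasal consonant → [ã] by rule 2.
/u/ (between /x/ and /ɡ/) is in the target of rule 2 but the environment (before a nasal consonant) is not met → [u].
/i/ meets the environment for rule 2 (before a nasal consonant) → [ĩ].
/i/ (between /n/ and /t/): rule 2 targets it, but not before a nasal consonant → unchanged [i].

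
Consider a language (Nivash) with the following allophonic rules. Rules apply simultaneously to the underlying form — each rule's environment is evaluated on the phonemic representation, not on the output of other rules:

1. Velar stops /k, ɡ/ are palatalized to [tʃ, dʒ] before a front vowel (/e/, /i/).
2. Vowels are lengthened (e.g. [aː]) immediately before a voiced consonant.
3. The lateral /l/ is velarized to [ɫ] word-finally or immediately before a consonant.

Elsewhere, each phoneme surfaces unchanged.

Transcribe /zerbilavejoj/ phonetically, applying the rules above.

/e/ — between /z/ and /r/, before a voiced consonant — surfaces as [eː] (rule 2).
/i/ (between /b/ and /l/) occurs before a voiced consonant → [iː] by rule 2.
/l/ — between /i/ and /a/; rule 3 does not apply here → [l].
/a/ meets the environment for rule 2 (before a voiced consonant) → [aː].
Rule 2 applies to /e/ (between /v/ and /j/: before a voiced consonant) → [eː].
/o/ meets the environment for rule 2 (before a voiced consonant) → [oː].

[zeːrbiːlaːveːjoːj]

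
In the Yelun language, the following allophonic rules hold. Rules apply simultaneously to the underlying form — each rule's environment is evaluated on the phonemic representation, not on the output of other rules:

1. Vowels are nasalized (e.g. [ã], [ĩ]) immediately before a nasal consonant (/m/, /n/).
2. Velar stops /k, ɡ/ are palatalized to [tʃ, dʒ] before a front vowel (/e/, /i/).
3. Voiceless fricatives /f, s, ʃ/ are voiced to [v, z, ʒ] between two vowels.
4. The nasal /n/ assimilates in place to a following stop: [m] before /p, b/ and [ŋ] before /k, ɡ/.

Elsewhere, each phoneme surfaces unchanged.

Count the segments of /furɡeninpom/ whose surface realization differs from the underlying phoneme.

5

Segments that undergo a rule: /ɡ/ → [dʒ] (rule 2); /e/ → [ẽ] (rule 1); /i/ → [ĩ] (rule 1); /n/ → [m] (rule 4); /o/ → [õ] (rule 1).
All other segments surface unchanged.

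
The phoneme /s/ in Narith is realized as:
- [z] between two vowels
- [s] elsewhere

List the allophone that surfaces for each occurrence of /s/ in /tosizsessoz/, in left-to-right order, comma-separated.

Occurrence 1 (position 3): between two vowels → [z].
Occurrence 2 (position 6): no conditioning environment matches → elsewhere allophone [s].
Occurrence 3 (position 8): no conditioning environment matches → elsewhere allophone [s].
Occurrence 4 (position 9): no conditioning environment matches → elsewhere allophone [s].

[z], [s], [s], [s]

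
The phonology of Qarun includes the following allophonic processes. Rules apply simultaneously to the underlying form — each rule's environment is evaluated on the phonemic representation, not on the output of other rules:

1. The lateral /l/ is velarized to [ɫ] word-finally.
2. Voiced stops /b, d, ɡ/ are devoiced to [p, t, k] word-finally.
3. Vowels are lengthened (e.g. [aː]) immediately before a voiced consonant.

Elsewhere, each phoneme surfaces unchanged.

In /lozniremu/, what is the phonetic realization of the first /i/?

[iː]

/i/ (between /n/ and /r/) occurs before a voiced consonant → [iː] by rule 3.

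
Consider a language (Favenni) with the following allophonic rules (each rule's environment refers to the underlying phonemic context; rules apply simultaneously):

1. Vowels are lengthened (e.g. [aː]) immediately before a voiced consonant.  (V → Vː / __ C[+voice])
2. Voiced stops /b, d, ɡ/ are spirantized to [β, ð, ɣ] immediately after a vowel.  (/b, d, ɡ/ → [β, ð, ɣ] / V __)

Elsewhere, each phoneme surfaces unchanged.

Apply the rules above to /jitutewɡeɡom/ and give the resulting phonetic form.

[jituteːwɡeːɣoːm]

/j/ (word-initial) is unaffected → [j].
/i/ — between /j/ and /t/; rule 1 does not apply here → [i].
/t/ (between /i/ and /u/) is unaffected → [t].
/u/ — between /t/ and /t/; rule 1 does not apply here → [u].
/t/ — not in any rule's target class → [t].
/e/ meets the environment for rule 1 (before a voiced consonant) → [eː].
/w/ — not in any rule's target class → [w].
/ɡ/ — between /w/ and /e/; rule 2 does not apply here → [ɡ].
/e/ meets the environment for rule 1 (before a voiced consonant) → [eː].
/ɡ/ meets the environment for rule 2 (immediately after a vowel) → [ɣ].
/o/ meets the environment for rule 1 (before a voiced consonant) → [oː].
/m/ stays [m].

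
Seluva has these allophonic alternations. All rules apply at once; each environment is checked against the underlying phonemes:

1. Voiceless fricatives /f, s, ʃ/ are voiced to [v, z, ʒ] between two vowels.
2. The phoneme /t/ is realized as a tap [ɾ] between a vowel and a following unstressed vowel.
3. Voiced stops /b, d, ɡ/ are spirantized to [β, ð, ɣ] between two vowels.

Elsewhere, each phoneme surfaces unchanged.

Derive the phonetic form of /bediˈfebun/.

[beðiˈveβun]

/b/ (word-initial) fails the environment for rule 3, so it stays [b].
/e/ (between /b/ and /d/): no rule targets it → [e].
Rule 3 applies to /d/ (between /e/ and /i/: between two vowels) → [ð].
/i/ — not in any rule's target class → [i].
Rule 1 applies to /f/ (between /i/ and /e/: between two vowels) → [v].
/e/ (between /f/ and /b/) is unaffected → [e].
/b/ (between /e/ and /u/): between two vowels, so rule 3 applies → [β].
/u/ (between /b/ and /n/) is unaffected → [u].
/n/ stays [n].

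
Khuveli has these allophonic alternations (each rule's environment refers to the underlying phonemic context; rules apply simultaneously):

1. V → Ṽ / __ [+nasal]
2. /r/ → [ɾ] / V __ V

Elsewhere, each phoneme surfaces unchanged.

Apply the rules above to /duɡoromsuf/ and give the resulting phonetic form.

/u/ (between /d/ and /ɡ/) fails the environment for rule 1, so it stays [u].
/o/ (between /ɡ/ and /r/) fails the environment for rule 1, so it stays [o].
/r/ — between /o/ and /o/, between two vowels — surfaces as [ɾ] (rule 2).
/o/ meets the environment for rule 1 (before a nasal consonant) → [õ].
/u/ (between /s/ and /f/) is in the target of rule 1 but the environment (before a nasal consonant) is not met → [u].

[duɡoɾõmsuf]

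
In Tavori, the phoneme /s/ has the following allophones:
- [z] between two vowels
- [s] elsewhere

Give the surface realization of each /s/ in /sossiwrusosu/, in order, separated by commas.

Occurrence 1 (position 1): no conditioning environment matches → elsewhere allophone [s].
Occurrence 2 (position 3): no conditioning environment matches → elsewhere allophone [s].
Occurrence 3 (position 4): no conditioning environment matches → elsewhere allophone [s].
Occurrence 4 (position 9): between two vowels → [z].
Occurrence 5 (position 11): between two vowels → [z].

[s], [s], [s], [z], [z]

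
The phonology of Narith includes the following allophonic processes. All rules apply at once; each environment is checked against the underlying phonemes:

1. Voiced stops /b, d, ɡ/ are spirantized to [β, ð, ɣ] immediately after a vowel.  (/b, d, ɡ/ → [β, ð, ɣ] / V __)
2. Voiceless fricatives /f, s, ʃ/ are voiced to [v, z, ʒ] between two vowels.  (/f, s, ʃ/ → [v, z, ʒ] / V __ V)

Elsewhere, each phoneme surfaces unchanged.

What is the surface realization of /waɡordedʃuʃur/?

/w/ — not in any rule's target class → [w].
/a/ — not in any rule's target class → [a].
Rule 1 applies to /ɡ/ (between /a/ and /o/: immediately after a vowel) → [ɣ].
/o/ (between /ɡ/ and /r/): no rule targets it → [o].
/r/ — not in any rule's target class → [r].
/d/ (between /r/ and /e/) is in the target of rule 1 but the environment (immediately after a vowel) is not met → [d].
/e/ — not in any rule's target class → [e].
/d/ (between /e/ and /ʃ/): immediately after a vowel, so rule 1 applies → [ð].
/ʃ/ (between /d/ and /u/): rule 2 targets it, but not between two vowels → unchanged [ʃ].
/u/ (between /ʃ/ and /ʃ/) is unaffected → [u].
Rule 2 applies to /ʃ/ (between /u/ and /u/: between two vowels) → [ʒ].
/u/ — not in any rule's target class → [u].
/r/ — not in any rule's target class → [r].

[waɣordeðʃuʒur]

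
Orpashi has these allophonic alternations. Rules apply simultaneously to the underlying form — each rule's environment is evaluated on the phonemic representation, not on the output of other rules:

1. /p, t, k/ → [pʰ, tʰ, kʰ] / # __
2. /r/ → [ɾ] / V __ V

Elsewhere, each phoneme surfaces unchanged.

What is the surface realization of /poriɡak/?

[pʰoɾiɡak]

Rule 1 applies to /p/ (word-initial: word-initially) → [pʰ].
/r/ meets the environment for rule 2 (between two vowels) → [ɾ].
/k/ (word-final): rule 1 targets it, but not word-initially → unchanged [k].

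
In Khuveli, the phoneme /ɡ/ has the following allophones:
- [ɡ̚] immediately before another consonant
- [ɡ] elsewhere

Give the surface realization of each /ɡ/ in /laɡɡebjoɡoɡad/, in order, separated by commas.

[ɡ̚], [ɡ], [ɡ], [ɡ]

Occurrence 1 (position 3): immediately before another consonant → [ɡ̚].
Occurrence 2 (position 4): no conditioning environment matches → elsewhere allophone [ɡ].
Occurrence 3 (position 9): no conditioning environment matches → elsewhere allophone [ɡ].
Occurrence 4 (position 11): no conditioning environment matches → elsewhere allophone [ɡ].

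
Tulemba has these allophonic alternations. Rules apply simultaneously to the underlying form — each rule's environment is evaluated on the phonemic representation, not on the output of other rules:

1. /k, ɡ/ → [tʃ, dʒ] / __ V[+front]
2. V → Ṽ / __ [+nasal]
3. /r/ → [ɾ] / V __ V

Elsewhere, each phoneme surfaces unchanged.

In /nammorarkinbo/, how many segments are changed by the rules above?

Segments that undergo a rule: /a/ → [ã] (rule 2); /r/ → [ɾ] (rule 3); /k/ → [tʃ] (rule 1); /i/ → [ĩ] (rule 2).
All other segments surface unchanged.

4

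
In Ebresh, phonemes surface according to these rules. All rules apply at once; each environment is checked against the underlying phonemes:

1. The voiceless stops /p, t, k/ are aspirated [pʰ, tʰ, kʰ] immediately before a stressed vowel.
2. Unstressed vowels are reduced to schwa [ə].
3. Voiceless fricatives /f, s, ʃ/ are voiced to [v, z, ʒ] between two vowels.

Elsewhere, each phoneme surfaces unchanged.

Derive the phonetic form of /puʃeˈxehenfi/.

/p/ (word-initial): rule 1 targets it, but not immediately before a stressed vowel → unchanged [p].
/u/ meets the environment for rule 2 (in an unstressed syllable) → [ə].
/ʃ/ (between /u/ and /e/) occurs between two vowels → [ʒ] by rule 3.
/e/ — between /ʃ/ and /x/, in an unstressed syllable — surfaces as [ə] (rule 2).
/x/ stays [x].
/e/ (between /x/ and /h/) fails the environment for rule 2, so it stays [e].
/h/ stays [h].
/e/ meets the environment for rule 2 (in an unstressed syllable) → [ə].
/n/ — not in any rule's target class → [n].
/f/ (between /n/ and /i/): rule 3 targets it, but not between two vowels → unchanged [f].
/i/ (word-final) occurs in an unstressed syllable → [ə] by rule 2.

[pəʒəˈxehənfə]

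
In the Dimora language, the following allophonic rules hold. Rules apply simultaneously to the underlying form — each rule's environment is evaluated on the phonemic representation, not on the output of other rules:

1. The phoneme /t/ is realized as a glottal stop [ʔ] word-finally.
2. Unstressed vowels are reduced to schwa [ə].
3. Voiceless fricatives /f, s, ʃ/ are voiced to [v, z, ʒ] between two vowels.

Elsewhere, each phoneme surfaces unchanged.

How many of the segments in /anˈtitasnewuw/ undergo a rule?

4

Segments that undergo a rule: /a/ → [ə] (rule 2); /a/ → [ə] (rule 2); /e/ → [ə] (rule 2); /u/ → [ə] (rule 2).
All other segments surface unchanged.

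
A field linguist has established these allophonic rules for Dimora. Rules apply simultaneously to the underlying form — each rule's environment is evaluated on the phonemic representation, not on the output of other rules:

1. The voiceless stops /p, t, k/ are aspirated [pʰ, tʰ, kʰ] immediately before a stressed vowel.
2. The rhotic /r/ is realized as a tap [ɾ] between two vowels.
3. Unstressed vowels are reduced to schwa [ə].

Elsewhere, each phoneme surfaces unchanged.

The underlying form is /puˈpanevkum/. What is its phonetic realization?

[pəˈpʰanəvkəm]

/p/ — word-initial; rule 1 does not apply here → [p].
/u/ — between /p/ and /p/, in an unstressed syllable — surfaces as [ə] (rule 3).
/p/ (between /u/ and /a/) occurs immediately before a stressed vowel → [pʰ] by rule 1.
/a/ (between /p/ and /n/): rule 3 targets it, but not in an unstressed syllable → unchanged [a].
/e/ — between /n/ and /v/, in an unstressed syllable — surfaces as [ə] (rule 3).
/k/ — between /v/ and /u/; rule 1 does not apply here → [k].
/u/ — between /k/ and /m/, in an unstressed syllable — surfaces as [ə] (rule 3).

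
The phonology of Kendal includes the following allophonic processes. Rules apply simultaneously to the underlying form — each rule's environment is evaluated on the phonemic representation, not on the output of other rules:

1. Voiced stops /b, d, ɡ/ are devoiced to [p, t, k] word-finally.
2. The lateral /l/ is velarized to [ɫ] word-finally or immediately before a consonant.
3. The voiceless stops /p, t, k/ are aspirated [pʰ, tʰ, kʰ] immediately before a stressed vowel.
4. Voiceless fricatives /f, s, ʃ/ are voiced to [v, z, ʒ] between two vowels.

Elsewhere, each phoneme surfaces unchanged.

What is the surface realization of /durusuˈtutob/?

[duruzuˈtʰutop]

/d/ — word-initial; rule 1 does not apply here → [d].
/u/ (between /d/ and /r/): no rule targets it → [u].
/r/ stays [r].
/u/ stays [u].
Rule 4 applies to /s/ (between /u/ and /u/: between two vowels) → [z].
/u/ — not in any rule's target class → [u].
/t/ meets the environment for rule 3 (immediately before a stressed vowel) → [tʰ].
/u/ stays [u].
/t/ (between /u/ and /o/): rule 3 targets it, but not immediately before a stressed vowel → unchanged [t].
/o/ (between /t/ and /b/) is unaffected → [o].
Rule 1 applies to /b/ (word-final: word-finally) → [p].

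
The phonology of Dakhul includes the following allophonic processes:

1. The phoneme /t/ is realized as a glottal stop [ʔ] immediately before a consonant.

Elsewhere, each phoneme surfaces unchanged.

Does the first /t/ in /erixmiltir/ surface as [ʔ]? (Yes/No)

No

/t/ (between /l/ and /i/) fails the environment for rule 1, so it stays [t].
The actual realization is [t], not [ʔ].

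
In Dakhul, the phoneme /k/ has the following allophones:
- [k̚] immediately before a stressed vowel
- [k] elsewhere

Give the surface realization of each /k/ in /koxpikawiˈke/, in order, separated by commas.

[k], [k], [k̚]

Occurrence 1 (position 1): no conditioning environment matches → elsewhere allophone [k].
Occurrence 2 (position 6): no conditioning environment matches → elsewhere allophone [k].
Occurrence 3 (position 10): immediately before a stressed vowel → [k̚].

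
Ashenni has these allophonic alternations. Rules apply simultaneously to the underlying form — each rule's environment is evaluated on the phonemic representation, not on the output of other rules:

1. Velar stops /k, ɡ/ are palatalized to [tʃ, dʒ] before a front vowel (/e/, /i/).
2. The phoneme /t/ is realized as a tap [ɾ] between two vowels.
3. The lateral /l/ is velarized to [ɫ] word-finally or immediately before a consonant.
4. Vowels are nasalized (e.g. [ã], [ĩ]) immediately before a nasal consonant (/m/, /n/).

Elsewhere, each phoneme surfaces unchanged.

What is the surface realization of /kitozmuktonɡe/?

/k/ (word-initial): before a front vowel, so rule 1 applies → [tʃ].
/i/ — between /k/ and /t/; rule 4 does not apply here → [i].
/t/ (between /i/ and /o/) occurs between two vowels → [ɾ] by rule 2.
/o/ (between /t/ and /z/) is in the target of rule 4 but the environment (before a nasal consonant) is not met → [o].
/z/ (between /o/ and /m/) is unaffected → [z].
/m/ stays [m].
/u/ (between /m/ and /k/) fails the environment for rule 4, so it stays [u].
/k/ (between /u/ and /t/): rule 1 targets it, but not before a front vowel → unchanged [k].
/t/ (between /k/ and /o/): rule 2 targets it, but not between two vowels → unchanged [t].
Rule 4 applies to /o/ (between /t/ and /n/: before a nasal consonant) → [õ].
/n/ — not in any rule's target class → [n].
/ɡ/ (between /n/ and /e/): before a front vowel, so rule 1 applies → [dʒ].
/e/ (word-final): rule 4 targets it, but not before a nasal consonant → unchanged [e].

[tʃiɾozmuktõndʒe]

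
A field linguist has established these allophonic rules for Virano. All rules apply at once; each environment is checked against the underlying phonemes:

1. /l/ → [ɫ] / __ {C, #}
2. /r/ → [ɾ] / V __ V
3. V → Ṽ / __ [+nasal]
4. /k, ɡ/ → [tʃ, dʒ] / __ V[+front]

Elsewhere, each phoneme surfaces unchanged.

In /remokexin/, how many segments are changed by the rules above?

3

Segments that undergo a rule: /e/ → [ẽ] (rule 3); /k/ → [tʃ] (rule 4); /i/ → [ĩ] (rule 3).
All other segments surface unchanged.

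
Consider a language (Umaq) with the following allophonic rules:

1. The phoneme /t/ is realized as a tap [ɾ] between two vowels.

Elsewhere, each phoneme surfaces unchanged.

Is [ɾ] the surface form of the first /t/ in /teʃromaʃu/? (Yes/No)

No

/t/ (word-initial) fails the environment for rule 1, so it stays [t].
The actual realization is [t], not [ɾ].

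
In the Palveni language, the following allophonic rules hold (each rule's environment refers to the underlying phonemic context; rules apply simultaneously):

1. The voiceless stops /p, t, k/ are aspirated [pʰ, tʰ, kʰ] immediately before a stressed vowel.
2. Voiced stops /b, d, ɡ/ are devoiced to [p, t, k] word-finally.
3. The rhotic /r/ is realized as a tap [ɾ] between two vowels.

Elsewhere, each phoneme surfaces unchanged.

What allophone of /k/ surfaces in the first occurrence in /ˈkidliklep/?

[kʰ]

/k/ (word-initial) occurs immediately before a stressed vowel → [kʰ] by rule 1.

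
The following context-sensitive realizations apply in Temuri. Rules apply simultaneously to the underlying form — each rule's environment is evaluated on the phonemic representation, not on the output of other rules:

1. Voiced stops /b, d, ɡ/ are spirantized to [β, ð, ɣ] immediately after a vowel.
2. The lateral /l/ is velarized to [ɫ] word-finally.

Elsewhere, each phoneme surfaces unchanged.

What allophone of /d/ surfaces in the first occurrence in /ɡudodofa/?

[ð]

/d/ meets the environment for rule 1 (immediately after a vowel) → [ð].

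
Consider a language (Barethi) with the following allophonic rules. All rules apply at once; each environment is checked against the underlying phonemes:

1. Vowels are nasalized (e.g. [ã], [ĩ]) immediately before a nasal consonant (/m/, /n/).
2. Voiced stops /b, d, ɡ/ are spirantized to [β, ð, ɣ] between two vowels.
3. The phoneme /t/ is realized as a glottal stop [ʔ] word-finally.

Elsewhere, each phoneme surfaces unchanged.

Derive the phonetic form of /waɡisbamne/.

/w/ stays [w].
/a/ (between /w/ and /ɡ/): rule 1 targets it, but not before a nasal consonant → unchanged [a].
/ɡ/ meets the environment for rule 2 (between two vowels) → [ɣ].
/i/ (between /ɡ/ and /s/) fails the environment for rule 1, so it stays [i].
/s/ (between /i/ and /b/) is unaffected → [s].
/b/ (between /s/ and /a/) is in the target of rule 2 but the environment (between two vowels) is not met → [b].
/a/ (between /b/ and /m/) occurs before a nasal consonant → [ã] by rule 1.
/m/ — not in any rule's target class → [m].
/n/ (between /m/ and /e/) is unaffected → [n].
/e/ (word-final) fails the environment for rule 1, so it stays [e].

[waɣisbãmne]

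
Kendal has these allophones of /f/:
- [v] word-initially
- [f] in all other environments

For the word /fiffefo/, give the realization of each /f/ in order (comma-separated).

Occurrence 1 (position 1): word-initially → [v].
Occurrence 2 (position 3): no conditioning environment matches → elsewhere allophone [f].
Occurrence 3 (position 4): no conditioning environment matches → elsewhere allophone [f].
Occurrence 4 (position 6): no conditioning environment matches → elsewhere allophone [f].

[v], [f], [f], [f]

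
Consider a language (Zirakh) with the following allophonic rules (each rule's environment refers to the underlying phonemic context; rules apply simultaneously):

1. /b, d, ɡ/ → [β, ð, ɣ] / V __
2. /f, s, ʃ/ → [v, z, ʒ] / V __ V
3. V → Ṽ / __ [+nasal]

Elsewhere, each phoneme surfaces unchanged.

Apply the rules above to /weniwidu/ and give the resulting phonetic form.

/w/ (word-initial): no rule targets it → [w].
Rule 3 applies to /e/ (between /w/ and /n/: before a nasal consonant) → [ẽ].
/n/ (between /e/ and /i/) is unaffected → [n].
/i/ (between /n/ and /w/): rule 3 targets it, but not before a nasal consonant → unchanged [i].
/w/ — not in any rule's target class → [w].
/i/ (between /w/ and /d/) fails the environment for rule 3, so it stays [i].
Rule 1 applies to /d/ (between /i/ and /u/: immediately after a vowel) → [ð].
/u/ — word-final; rule 3 does not apply here → [u].

[wẽniwiðu]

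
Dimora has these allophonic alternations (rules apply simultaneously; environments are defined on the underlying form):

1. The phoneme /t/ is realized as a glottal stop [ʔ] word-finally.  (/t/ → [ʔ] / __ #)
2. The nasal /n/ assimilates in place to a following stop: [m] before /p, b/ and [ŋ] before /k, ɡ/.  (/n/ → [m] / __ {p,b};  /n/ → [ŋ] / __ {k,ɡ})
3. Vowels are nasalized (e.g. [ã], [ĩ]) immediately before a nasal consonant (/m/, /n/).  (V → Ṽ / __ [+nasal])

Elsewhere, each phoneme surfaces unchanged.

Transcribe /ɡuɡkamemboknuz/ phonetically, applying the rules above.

/u/ (between /ɡ/ and /ɡ/) is in the target of rule 3 but the environment (before a nasal consonant) is not met → [u].
/a/ (between /k/ and /m/): before a nasal consonant, so rule 3 applies → [ã].
/e/ (between /m/ and /m/): before a nasal consonant, so rule 3 applies → [ẽ].
/o/ (between /b/ and /k/) is in the target of rule 3 but the environment (before a nasal consonant) is not met → [o].
/n/ — between /k/ and /u/; rule 2 does not apply here → [n].
/u/ (between /n/ and /z/) is in the target of rule 3 but the environment (before a nasal consonant) is not met → [u].

[ɡuɡkãmẽmboknuz]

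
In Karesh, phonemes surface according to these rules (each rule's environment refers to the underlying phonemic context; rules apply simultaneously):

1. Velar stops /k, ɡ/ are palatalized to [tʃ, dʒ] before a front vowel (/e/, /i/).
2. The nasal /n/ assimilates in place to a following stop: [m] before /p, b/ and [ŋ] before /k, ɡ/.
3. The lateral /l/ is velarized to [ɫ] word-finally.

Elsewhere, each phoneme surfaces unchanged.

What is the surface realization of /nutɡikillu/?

[nutdʒitʃillu]

/n/ (word-initial) fails the environment for rule 2, so it stays [n].
Rule 1 applies to /ɡ/ (between /t/ and /i/: before a front vowel) → [dʒ].
/k/ — between /i/ and /i/, before a front vowel — surfaces as [tʃ] (rule 1).
/l/ (between /i/ and /l/): rule 3 targets it, but not word-finally → unchanged [l].
/l/ — between /l/ and /u/; rule 3 does not apply here → [l].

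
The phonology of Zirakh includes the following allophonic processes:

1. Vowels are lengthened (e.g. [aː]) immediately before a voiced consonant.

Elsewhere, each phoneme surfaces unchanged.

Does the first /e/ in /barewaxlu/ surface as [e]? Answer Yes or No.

/e/ — between /r/ and /w/, before a voiced consonant — surfaces as [eː] (rule 1).
The actual realization is [eː], not [e].

No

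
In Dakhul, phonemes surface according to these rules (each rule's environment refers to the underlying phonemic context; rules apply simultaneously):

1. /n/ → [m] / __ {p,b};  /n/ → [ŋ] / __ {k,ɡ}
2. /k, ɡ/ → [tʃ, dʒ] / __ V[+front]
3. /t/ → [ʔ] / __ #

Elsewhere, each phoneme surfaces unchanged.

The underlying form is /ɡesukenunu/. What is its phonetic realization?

/ɡ/ (word-initial) occurs before a front vowel → [dʒ] by rule 2.
Rule 2 applies to /k/ (between /u/ and /e/: before a front vowel) → [tʃ].
/n/ (between /e/ and /u/) fails the environment for rule 1, so it stays [n].
/n/ (between /u/ and /u/): rule 1 targets it, but not before a labial or velar stop → unchanged [n].

[dʒesutʃenunu]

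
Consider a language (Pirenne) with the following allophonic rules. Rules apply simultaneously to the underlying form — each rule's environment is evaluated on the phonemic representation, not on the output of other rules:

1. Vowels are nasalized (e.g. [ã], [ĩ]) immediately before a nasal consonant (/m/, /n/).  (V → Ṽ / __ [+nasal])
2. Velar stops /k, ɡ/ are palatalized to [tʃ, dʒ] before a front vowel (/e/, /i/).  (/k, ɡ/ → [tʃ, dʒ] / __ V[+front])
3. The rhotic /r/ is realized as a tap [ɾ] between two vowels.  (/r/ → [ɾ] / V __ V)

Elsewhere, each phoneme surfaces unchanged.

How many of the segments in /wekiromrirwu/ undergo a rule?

Segments that undergo a rule: /k/ → [tʃ] (rule 2); /r/ → [ɾ] (rule 3); /o/ → [õ] (rule 1).
All other segments surface unchanged.

3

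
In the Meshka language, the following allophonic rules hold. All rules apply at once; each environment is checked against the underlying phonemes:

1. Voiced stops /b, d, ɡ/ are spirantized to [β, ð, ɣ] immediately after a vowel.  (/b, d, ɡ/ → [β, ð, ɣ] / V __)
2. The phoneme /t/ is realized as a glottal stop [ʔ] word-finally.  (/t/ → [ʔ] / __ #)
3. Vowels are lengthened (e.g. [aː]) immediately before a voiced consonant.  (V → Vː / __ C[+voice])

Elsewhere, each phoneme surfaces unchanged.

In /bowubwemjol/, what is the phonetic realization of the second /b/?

[β]

Rule 1 applies to /b/ (between /u/ and /w/: immediately after a vowel) → [β].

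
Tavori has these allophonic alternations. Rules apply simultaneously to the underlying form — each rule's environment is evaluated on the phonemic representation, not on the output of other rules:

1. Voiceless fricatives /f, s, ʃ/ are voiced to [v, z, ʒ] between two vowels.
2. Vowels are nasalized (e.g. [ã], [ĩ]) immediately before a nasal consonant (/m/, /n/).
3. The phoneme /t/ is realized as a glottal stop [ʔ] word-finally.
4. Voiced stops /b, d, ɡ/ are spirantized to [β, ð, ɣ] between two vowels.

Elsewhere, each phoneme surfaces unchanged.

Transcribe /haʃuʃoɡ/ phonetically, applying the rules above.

[haʒuʒoɡ]

/h/ stays [h].
/a/ (between /h/ and /ʃ/) is in the target of rule 2 but the environment (before a nasal consonant) is not met → [a].
/ʃ/ (between /a/ and /u/): between two vowels, so rule 1 applies → [ʒ].
/u/ (between /ʃ/ and /ʃ/) fails the environment for rule 2, so it stays [u].
/ʃ/ (between /u/ and /o/): between two vowels, so rule 1 applies → [ʒ].
/o/ (between /ʃ/ and /ɡ/) is in the target of rule 2 but the environment (before a nasal consonant) is not met → [o].
/ɡ/ (word-final): rule 4 targets it, but not between two vowels → unchanged [ɡ].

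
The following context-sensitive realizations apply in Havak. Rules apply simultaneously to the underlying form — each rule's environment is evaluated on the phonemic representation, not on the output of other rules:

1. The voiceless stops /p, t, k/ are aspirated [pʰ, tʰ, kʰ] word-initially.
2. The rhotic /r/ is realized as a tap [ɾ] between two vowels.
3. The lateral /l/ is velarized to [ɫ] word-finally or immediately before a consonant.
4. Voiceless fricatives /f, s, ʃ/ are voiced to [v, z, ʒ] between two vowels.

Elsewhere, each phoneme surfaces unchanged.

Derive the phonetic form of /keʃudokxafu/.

[kʰeʒudokxavu]

/k/ — word-initial, word-initially — surfaces as [kʰ] (rule 1).
Rule 4 applies to /ʃ/ (between /e/ and /u/: between two vowels) → [ʒ].
/k/ — between /o/ and /x/; rule 1 does not apply here → [k].
Rule 4 applies to /f/ (between /a/ and /u/: between two vowels) → [v].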